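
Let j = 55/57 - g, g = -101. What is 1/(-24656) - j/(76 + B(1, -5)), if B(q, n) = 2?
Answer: -71652559/54810288 ≈ -1.3073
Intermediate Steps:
j = 5812/57 (j = 55/57 - 1*(-101) = 55*(1/57) + 101 = 55/57 + 101 = 5812/57 ≈ 101.96)
1/(-24656) - j/(76 + B(1, -5)) = 1/(-24656) - 5812/(57*(76 + 2)) = -1/24656 - 5812/(57*78) = -1/24656 - 1*2906/2223 = -1/24656 - 2906/2223 = -71652559/54810288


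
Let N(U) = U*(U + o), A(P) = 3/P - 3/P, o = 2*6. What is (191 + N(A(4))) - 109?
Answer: 82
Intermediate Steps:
o = 12
A(P) = 0
N(U) = U*(12 + U) (N(U) = U*(U + 12) = U*(12 + U))
(191 + N(A(4))) - 109 = (191 + 0*(12 + 0)) - 109 = (191 + 0*12) - 109 = (191 + 0) - 109 = 191 - 109 = 82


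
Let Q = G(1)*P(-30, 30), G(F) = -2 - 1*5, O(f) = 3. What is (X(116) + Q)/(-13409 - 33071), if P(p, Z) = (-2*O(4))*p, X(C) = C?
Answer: 143/5810 ≈ 0.024613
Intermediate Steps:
G(F) = -7 (G(F) = -2 - 5 = -7)
P(p, Z) = -6*p (P(p, Z) = (-2*3)*p = -6*p)
Q = -1260 (Q = -(-42)*(-30) = -7*180 = -1260)
(X(116) + Q)/(-13409 - 33071) = (116 - 1260)/(-13409 - 33071) = -1144/(-46480) = -1144*(-1/46480) = 143/5810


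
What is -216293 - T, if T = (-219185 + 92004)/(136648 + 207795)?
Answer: -74500482618/344443 ≈ -2.1629e+5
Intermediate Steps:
T = -127181/344443 ≈ -0.36924
-216293 - T = -216293 - 1*(-127181/344443) = -216293 + 127181/344443 = -74500482618/344443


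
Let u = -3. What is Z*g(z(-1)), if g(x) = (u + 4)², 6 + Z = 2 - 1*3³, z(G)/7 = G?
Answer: -31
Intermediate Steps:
z(G) = 7*G
Z = -31 (Z = -6 + (2 - 1*3³) = -6 + (2 - 1*27) = -6 + (2 - 27) = -6 - 25 = -31)
g(x) = 1 (g(x) = (-3 + 4)² = 1² = 1)
Z*g(z(-1)) = -31*1 = -31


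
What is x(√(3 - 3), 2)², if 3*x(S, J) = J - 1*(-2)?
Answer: 16/9 ≈ 1.7778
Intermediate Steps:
x(S, J) = ⅔ + J/3 (x(S, J) = (J - 1*(-2))/3 = (J + 2)/3 = (2 + J)/3 = ⅔ + J/3)
x(√(3 - 3), 2)² = (⅔ + (⅓)*2)² = (⅔ + ⅔)² = (4/3)² = 16/9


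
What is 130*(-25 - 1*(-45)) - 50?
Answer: 2550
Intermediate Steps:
130*(-25 - 1*(-45)) - 50 = 130*(-25 + 45) - 50 = 130*20 - 50 = 2600 - 50 = 2550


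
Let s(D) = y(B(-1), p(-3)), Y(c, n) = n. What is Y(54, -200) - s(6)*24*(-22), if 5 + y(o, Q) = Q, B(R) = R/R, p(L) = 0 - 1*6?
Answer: -6008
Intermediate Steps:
p(L) = -6 (p(L) = 0 - 6 = -6)
B(R) = 1
y(o, Q) = -5 + Q
s(D) = -11 (s(D) = -5 - 6 = -11)
Y(54, -200) - s(6)*24*(-22) = -200 - (-11*24)*(-22) = -200 - (-264)*(-22) = -200 - 1*5808 = -200 - 5808 = -6008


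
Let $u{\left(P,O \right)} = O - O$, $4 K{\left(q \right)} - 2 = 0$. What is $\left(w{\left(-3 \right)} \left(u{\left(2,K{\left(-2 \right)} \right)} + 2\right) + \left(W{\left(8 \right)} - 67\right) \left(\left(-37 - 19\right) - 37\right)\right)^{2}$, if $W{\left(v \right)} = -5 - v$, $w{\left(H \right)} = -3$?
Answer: $55264356$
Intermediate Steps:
$K{\left(q \right)} = \frac{1}{2}$ ($K{\left(q \right)} = \frac{1}{2} + \frac{1}{4} \cdot 0 = \frac{1}{2} + 0 = \frac{1}{2}$)
$u{\left(P,O \right)} = 0$
$\left(w{\left(-3 \right)} \left(u{\left(2,K{\left(-2 \right)} \right)} + 2\right) + \left(W{\left(8 \right)} - 67\right) \left(\left(-37 - 19\right) - 37\right)\right)^{2} = \left(- 3 \left(0 + 2\right) + \left(\left(-5 - 8\right) - 67\right) \left(\left(-37 - 19\right) - 37\right)\right)^{2} = \left(\left(-3\right) 2 + \left(\left(-5 - 8\right) - 67\right) \left(-56 - 37\right)\right)^{2} = \left(-6 + \left(-13 - 67\right) \left(-93\right)\right)^{2} = \left(-6 - -7440\right)^{2} = \left(-6 + 7440\right)^{2} = 7434^{2} = 55264356$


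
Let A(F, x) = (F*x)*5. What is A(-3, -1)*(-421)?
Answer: -6315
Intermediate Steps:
A(F, x) = 5*F*x
A(-3, -1)*(-421) = (5*(-3)*(-1))*(-421) = 15*(-421) = -6315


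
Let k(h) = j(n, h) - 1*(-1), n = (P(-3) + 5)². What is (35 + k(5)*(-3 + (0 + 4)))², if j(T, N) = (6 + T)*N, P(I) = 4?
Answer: 221841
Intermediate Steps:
n = 81 (n = (4 + 5)² = 9² = 81)
j(T, N) = N*(6 + T)
k(h) = 1 + 87*h (k(h) = h*(6 + 81) - 1*(-1) = h*87 + 1 = 87*h + 1 = 1 + 87*h)
(35 + k(5)*(-3 + (0 + 4)))² = (35 + (1 + 87*5)*(-3 + (0 + 4)))² = (35 + (1 + 435)*(-3 + 4))² = (35 + 436*1)² = (35 + 436)² = 471² = 221841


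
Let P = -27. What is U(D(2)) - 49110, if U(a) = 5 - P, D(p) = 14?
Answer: -49078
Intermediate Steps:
U(a) = 32 (U(a) = 5 - 1*(-27) = 5 + 27 = 32)
U(D(2)) - 49110 = 32 - 49110 = -49078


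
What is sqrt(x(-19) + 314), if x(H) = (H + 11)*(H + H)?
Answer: sqrt(618) ≈ 24.860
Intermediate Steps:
x(H) = 2*H*(11 + H) (x(H) = (11 + H)*(2*H) = 2*H*(11 + H))
sqrt(x(-19) + 314) = sqrt(2*(-19)*(11 - 19) + 314) = sqrt(2*(-19)*(-8) + 314) = sqrt(304 + 314) = sqrt(618)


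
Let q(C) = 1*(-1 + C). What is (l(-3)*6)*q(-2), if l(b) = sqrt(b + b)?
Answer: -18*I*sqrt(6) ≈ -44.091*I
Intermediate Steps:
l(b) = sqrt(2)*sqrt(b) (l(b) = sqrt(2*b) = sqrt(2)*sqrt(b))
q(C) = -1 + C
(l(-3)*6)*q(-2) = ((sqrt(2)*sqrt(-3))*6)*(-1 - 2) = ((sqrt(2)*(I*sqrt(3)))*6)*(-3) = ((I*sqrt(6))*6)*(-3) = (6*I*sqrt(6))*(-3) = -18*I*sqrt(6)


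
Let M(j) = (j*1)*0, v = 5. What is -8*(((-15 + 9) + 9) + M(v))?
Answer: -24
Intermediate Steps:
M(j) = 0 (M(j) = j*0 = 0)
-8*(((-15 + 9) + 9) + M(v)) = -8*(((-15 + 9) + 9) + 0) = -8*((-6 + 9) + 0) = -8*(3 + 0) = -8*3 = -24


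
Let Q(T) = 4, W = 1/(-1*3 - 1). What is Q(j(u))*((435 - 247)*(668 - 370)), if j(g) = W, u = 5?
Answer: 224096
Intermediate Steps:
W = -¼ (W = 1/(-3 - 1) = 1/(-4) = -¼ ≈ -0.25000)
j(g) = -¼
Q(j(u))*((435 - 247)*(668 - 370)) = 4*((435 - 247)*(668 - 370)) = 4*(188*298) = 4*56024 = 224096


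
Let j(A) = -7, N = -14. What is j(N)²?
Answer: 49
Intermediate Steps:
j(N)² = (-7)² = 49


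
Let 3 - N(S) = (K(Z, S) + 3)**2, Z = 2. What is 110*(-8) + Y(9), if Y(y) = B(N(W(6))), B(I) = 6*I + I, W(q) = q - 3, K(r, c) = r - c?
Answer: -887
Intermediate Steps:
W(q) = -3 + q
N(S) = 3 - (5 - S)**2 (N(S) = 3 - ((2 - S) + 3)**2 = 3 - (5 - S)**2)
B(I) = 7*I
Y(y) = -7 (Y(y) = 7*(3 - (-5 + (-3 + 6))**2) = 7*(3 - (-5 + 3)**2) = 7*(3 - 1*(-2)**2) = 7*(3 - 1*4) = 7*(3 - 4) = 7*(-1) = -7)
110*(-8) + Y(9) = 110*(-8) - 7 = -880 - 7 = -887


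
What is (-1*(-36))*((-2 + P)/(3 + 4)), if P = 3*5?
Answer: 468/7 ≈ 66.857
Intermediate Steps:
P = 15
(-1*(-36))*((-2 + P)/(3 + 4)) = (-1*(-36))*((-2 + 15)/(3 + 4)) = 36*(13/7) = 468/7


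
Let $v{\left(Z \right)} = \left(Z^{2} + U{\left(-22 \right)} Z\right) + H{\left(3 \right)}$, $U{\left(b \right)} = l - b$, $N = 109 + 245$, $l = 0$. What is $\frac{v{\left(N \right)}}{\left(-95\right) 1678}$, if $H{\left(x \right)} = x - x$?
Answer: $- \frac{66552}{79705} \approx -0.83498$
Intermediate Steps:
$N = 354$
$U{\left(b \right)} = - b$ ($U{\left(b \right)} = 0 - b = - b$)
$H{\left(x \right)} = 0$
$v{\left(Z \right)} = Z^{2} + 22 Z$ ($v{\left(Z \right)} = \left(Z^{2} + \left(-1\right) \left(-22\right) Z\right) + 0 = \left(Z^{2} + 22 Z\right) + 0 = Z^{2} + 22 Z$)
$\frac{v{\left(N \right)}}{\left(-95\right) 1678} = \frac{354 \left(22 + 354\right)}{\left(-95\right) 1678} = \frac{354 \cdot 376}{-159410} = 133104 \left(- \frac{1}{159410}\right) = - \frac{66552}{79705}$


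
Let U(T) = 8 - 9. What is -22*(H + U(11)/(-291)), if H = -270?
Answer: 1728518/291 ≈ 5939.9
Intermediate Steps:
U(T) = -1
-22*(H + U(11)/(-291)) = -22*(-270 - 1/(-291)) = -22*(-270 - 1*(-1/291)) = -22*(-270 + 1/291) = -22*(-78569/291) = 1728518/291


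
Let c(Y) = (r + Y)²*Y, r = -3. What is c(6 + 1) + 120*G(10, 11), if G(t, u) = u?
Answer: 1432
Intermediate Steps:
c(Y) = Y*(-3 + Y)² (c(Y) = (-3 + Y)²*Y = Y*(-3 + Y)²)
c(6 + 1) + 120*G(10, 11) = (6 + 1)*(-3 + (6 + 1))² + 120*11 = 7*(-3 + 7)² + 1320 = 7*4² + 1320 = 7*16 + 1320 = 112 + 1320 = 1432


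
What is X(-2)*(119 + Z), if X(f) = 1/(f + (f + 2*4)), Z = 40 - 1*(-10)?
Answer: 169/4 ≈ 42.250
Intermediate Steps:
Z = 50 (Z = 40 + 10 = 50)
X(f) = 1/(8 + 2*f) (X(f) = 1/(f + (f + 8)) = 1/(f + (8 + f)) = 1/(8 + 2*f))
X(-2)*(119 + Z) = (1/(2*(4 - 2)))*(119 + 50) = ((½)/2)*169 = ((½)*(½))*169 = (¼)*169 = 169/4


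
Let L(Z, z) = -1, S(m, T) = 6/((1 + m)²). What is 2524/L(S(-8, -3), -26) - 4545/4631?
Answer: -11693189/4631 ≈ -2525.0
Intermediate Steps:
S(m, T) = 6/(1 + m)²
2524/L(S(-8, -3), -26) - 4545/4631 = 2524/(-1) - 4545/4631 = 2524*(-1) - 4545*1/4631 = -2524 - 4545/4631 = -11693189/4631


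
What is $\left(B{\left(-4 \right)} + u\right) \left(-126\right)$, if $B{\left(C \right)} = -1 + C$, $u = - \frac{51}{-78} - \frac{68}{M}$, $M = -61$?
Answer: $\frac{322875}{793} \approx 407.16$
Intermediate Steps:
$u = \frac{2805}{1586}$ ($u = - \frac{51}{-78} - \frac{68}{-61} = \left(-51\right) \left(- \frac{1}{78}\right) - - \frac{68}{61} = \frac{17}{26} + \frac{68}{61} = \frac{2805}{1586} \approx 1.7686$)
$\left(B{\left(-4 \right)} + u\right) \left(-126\right) = \left(\left(-1 - 4\right) + \frac{2805}{1586}\right) \left(-126\right) = \left(-5 + \frac{2805}{1586}\right) \left(-126\right) = \left(- \frac{5125}{1586}\right) \left(-126\right) = \frac{322875}{793}$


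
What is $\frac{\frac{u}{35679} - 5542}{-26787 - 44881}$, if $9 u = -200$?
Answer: $\frac{889798681}{11506691574} \approx 0.077329$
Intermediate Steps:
$u = - \frac{200}{9}$ ($u = \frac{1}{9} \left(-200\right) = - \frac{200}{9} \approx -22.222$)
$\frac{\frac{u}{35679} - 5542}{-26787 - 44881} = \frac{- \frac{200}{9 \cdot 35679} - 5542}{-26787 - 44881} = \frac{\left(- \frac{200}{9}\right) \frac{1}{35679} - 5542}{-71668} = \left(- \frac{200}{321111} - 5542\right) \left(- \frac{1}{71668}\right) = \left(- \frac{1779597362}{321111}\right) \left(- \frac{1}{71668}\right) = \frac{889798681}{11506691574}$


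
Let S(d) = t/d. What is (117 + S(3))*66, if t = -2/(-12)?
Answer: 23177/3 ≈ 7725.7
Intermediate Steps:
t = ⅙ (t = -2*(-1/12) = ⅙ ≈ 0.16667)
S(d) = 1/(6*d)
(117 + S(3))*66 = (117 + (⅙)/3)*66 = (117 + (⅙)*(⅓))*66 = (117 + 1/18)*66 = (2107/18)*66 = 23177/3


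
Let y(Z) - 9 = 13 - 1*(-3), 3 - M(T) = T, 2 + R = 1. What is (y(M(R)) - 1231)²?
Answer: 1454436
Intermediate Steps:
R = -1 (R = -2 + 1 = -1)
M(T) = 3 - T
y(Z) = 25 (y(Z) = 9 + (13 - 1*(-3)) = 9 + (13 + 3) = 9 + 16 = 25)
(y(M(R)) - 1231)² = (25 - 1231)² = (-1206)² = 1454436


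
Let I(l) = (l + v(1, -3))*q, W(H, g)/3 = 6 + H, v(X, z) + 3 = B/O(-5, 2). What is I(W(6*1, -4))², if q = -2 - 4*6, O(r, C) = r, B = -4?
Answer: 19307236/25 ≈ 7.7229e+5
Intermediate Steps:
v(X, z) = -11/5 (v(X, z) = -3 - 4/(-5) = -3 - 4*(-⅕) = -3 + ⅘ = -11/5)
q = -26 (q = -2 - 24 = -26)
W(H, g) = 18 + 3*H (W(H, g) = 3*(6 + H) = 18 + 3*H)
I(l) = 286/5 - 26*l (I(l) = (l - 11/5)*(-26) = (-11/5 + l)*(-26) = 286/5 - 26*l)
I(W(6*1, -4))² = (286/5 - 26*(18 + 3*(6*1)))² = (286/5 - 26*(18 + 3*6))² = (286/5 - 26*(18 + 18))² = (286/5 - 26*36)² = (286/5 - 936)² = (-4394/5)² = 19307236/25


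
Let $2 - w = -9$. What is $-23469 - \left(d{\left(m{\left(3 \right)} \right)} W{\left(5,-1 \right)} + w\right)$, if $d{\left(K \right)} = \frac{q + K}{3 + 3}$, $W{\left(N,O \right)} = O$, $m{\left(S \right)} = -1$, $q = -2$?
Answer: $- \frac{46961}{2} \approx -23481.0$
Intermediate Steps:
$w = 11$ ($w = 2 - -9 = 2 + 9 = 11$)
$d{\left(K \right)} = - \frac{1}{3} + \frac{K}{6}$ ($d{\left(K \right)} = \frac{-2 + K}{3 + 3} = \frac{-2 + K}{6} = \left(-2 + K\right) \frac{1}{6} = - \frac{1}{3} + \frac{K}{6}$)
$-23469 - \left(d{\left(m{\left(3 \right)} \right)} W{\left(5,-1 \right)} + w\right) = -23469 - \left(\left(- \frac{1}{3} + \frac{1}{6} \left(-1\right)\right) \left(-1\right) + 11\right) = -23469 - \left(\left(- \frac{1}{3} - \frac{1}{6}\right) \left(-1\right) + 11\right) = -23469 - \left(\left(- \frac{1}{2}\right) \left(-1\right) + 11\right) = -23469 - \left(\frac{1}{2} + 11\right) = -23469 - \frac{23}{2} = - \frac{46961}{2}$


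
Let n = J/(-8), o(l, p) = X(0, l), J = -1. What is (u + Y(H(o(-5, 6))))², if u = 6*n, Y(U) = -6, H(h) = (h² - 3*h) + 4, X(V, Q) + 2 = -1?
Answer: 441/16 ≈ 27.563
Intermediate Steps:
X(V, Q) = -3 (X(V, Q) = -2 - 1 = -3)
o(l, p) = -3
n = ⅛ (n = -1/(-8) = -1*(-⅛) = ⅛ ≈ 0.12500)
H(h) = 4 + h² - 3*h
u = ¾ (u = 6*(⅛) = ¾ ≈ 0.75000)
(u + Y(H(o(-5, 6))))² = (¾ - 6)² = (-21/4)² = 441/16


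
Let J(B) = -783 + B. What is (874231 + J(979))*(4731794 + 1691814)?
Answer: 5616976272616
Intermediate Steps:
(874231 + J(979))*(4731794 + 1691814) = (874231 + (-783 + 979))*(4731794 + 1691814) = (874231 + 196)*6423608 = 874427*6423608 = 5616976272616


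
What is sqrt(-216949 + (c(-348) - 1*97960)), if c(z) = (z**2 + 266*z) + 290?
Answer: 3*I*sqrt(31787) ≈ 534.87*I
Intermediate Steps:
c(z) = 290 + z**2 + 266*z
sqrt(-216949 + (c(-348) - 1*97960)) = sqrt(-216949 + ((290 + (-348)**2 + 266*(-348)) - 1*97960)) = sqrt(-216949 + ((290 + 121104 - 92568) - 97960)) = sqrt(-216949 + (28826 - 97960)) = sqrt(-216949 - 69134) = sqrt(-286083) = 3*I*sqrt(31787)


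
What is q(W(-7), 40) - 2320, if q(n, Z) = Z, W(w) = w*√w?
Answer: -2280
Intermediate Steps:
W(w) = w^(3/2)
q(W(-7), 40) - 2320 = 40 - 2320 = -2280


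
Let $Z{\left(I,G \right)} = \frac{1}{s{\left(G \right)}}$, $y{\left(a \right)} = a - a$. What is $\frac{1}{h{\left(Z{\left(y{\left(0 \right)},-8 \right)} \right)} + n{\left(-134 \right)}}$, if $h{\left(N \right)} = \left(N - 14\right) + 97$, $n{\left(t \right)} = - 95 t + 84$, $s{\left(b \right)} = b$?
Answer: $\frac{8}{103175} \approx 7.7538 \cdot 10^{-5}$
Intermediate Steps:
$y{\left(a \right)} = 0$
$Z{\left(I,G \right)} = \frac{1}{G}$
$n{\left(t \right)} = 84 - 95 t$
$h{\left(N \right)} = 83 + N$ ($h{\left(N \right)} = \left(-14 + N\right) + 97 = 83 + N$)
$\frac{1}{h{\left(Z{\left(y{\left(0 \right)},-8 \right)} \right)} + n{\left(-134 \right)}} = \frac{1}{\left(83 + \frac{1}{-8}\right) + \left(84 - -12730\right)} = \frac{1}{\left(83 - \frac{1}{8}\right) + \left(84 + 12730\right)} = \frac{1}{\frac{663}{8} + 12814} = \frac{1}{\frac{103175}{8}} = \frac{8}{103175}$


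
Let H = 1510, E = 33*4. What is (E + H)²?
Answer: 2696164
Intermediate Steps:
E = 132
(E + H)² = (132 + 1510)² = 1642² = 2696164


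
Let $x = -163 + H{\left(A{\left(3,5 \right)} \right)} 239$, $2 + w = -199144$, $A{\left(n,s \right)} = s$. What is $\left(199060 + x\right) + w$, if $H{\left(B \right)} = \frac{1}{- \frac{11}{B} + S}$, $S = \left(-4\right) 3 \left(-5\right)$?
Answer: $- \frac{70766}{289} \approx -244.86$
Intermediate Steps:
$w = -199146$ ($w = -2 - 199144 = -199146$)
$S = 60$ ($S = \left(-12\right) \left(-5\right) = 60$)
$H{\left(B \right)} = \frac{1}{60 - \frac{11}{B}}$ ($H{\left(B \right)} = \frac{1}{- \frac{11}{B} + 60} = \frac{1}{60 - \frac{11}{B}}$)
$x = - \frac{45912}{289}$ ($x = -163 + \frac{5}{-11 + 60 \cdot 5} \cdot 239 = -163 + \frac{5}{-11 + 300} \cdot 239 = -163 + \frac{5}{289} \cdot 239 = -163 + \frac{1195}{289} = - \frac{45912}{289} \approx -158.86$)
$\left(199060 + x\right) + w = \left(199060 - \frac{45912}{289}\right) - 199146 = \frac{57482428}{289} - 199146 = - \frac{70766}{289}$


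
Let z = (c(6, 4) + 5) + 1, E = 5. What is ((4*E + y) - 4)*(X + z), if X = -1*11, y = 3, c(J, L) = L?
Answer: -19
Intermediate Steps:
X = -11
z = 10 (z = (4 + 5) + 1 = 9 + 1 = 10)
((4*E + y) - 4)*(X + z) = ((4*5 + 3) - 4)*(-11 + 10) = ((20 + 3) - 4)*(-1) = (23 - 4)*(-1) = 19*(-1) = -19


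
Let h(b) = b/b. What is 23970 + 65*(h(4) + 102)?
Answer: 30665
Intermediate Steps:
h(b) = 1
23970 + 65*(h(4) + 102) = 23970 + 65*(1 + 102) = 23970 + 65*103 = 23970 + 6695 = 30665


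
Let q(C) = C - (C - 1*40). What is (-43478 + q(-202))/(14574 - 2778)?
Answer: -21719/5898 ≈ -3.6824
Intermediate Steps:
q(C) = 40 (q(C) = C - (C - 40) = C - (-40 + C) = C + (40 - C) = 40)
(-43478 + q(-202))/(14574 - 2778) = (-43478 + 40)/(14574 - 2778) = -43438/11796 = -43438*1/11796 = -21719/5898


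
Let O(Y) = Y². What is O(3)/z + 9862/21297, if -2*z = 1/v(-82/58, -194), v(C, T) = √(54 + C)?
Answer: 9862/21297 - 90*√1769/29 ≈ -130.07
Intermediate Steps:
z = -√1769/610 (z = -1/(2*√(54 - 82/58)) = -1/(2*√(54 - 82*1/58)) = -1/(2*√(54 - 41/29)) = -√1769/305/2 = -√1769/610 ≈ -0.068950)
O(3)/z + 9862/21297 = 3²/((-√1769/610)) + 9862/21297 = 9*(-10*√1769/29) + 9862*(1/21297) = -90*√1769/29 + 9862/21297 = 9862/21297 - 90*√1769/29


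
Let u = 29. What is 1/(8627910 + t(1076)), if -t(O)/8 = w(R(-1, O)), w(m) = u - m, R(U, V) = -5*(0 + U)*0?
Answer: 1/8627678 ≈ 1.1591e-7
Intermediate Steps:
R(U, V) = 0 (R(U, V) = -5*U*0 = -5*0 = 0)
w(m) = 29 - m
t(O) = -232 (t(O) = -8*(29 - 1*0) = -8*(29 + 0) = -8*29 = -232)
1/(8627910 + t(1076)) = 1/(8627910 - 232) = 1/8627678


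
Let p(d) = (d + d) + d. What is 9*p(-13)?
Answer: -351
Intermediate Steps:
p(d) = 3*d (p(d) = 2*d + d = 3*d)
9*p(-13) = 9*(3*(-13)) = 9*(-39) = -351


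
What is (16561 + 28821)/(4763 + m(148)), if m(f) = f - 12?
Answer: 45382/4899 ≈ 9.2635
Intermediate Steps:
m(f) = -12 + f
(16561 + 28821)/(4763 + m(148)) = (16561 + 28821)/(4763 + (-12 + 148)) = 45382/(4763 + 136) = 45382/4899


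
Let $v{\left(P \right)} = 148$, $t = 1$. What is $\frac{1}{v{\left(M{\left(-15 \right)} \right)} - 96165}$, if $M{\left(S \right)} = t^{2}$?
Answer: $- \frac{1}{96017} \approx -1.0415 \cdot 10^{-5}$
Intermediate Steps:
$M{\left(S \right)} = 1$ ($M{\left(S \right)} = 1^{2} = 1$)
$\frac{1}{v{\left(M{\left(-15 \right)} \right)} - 96165} = \frac{1}{148 - 96165} = \frac{1}{-96017} = - \frac{1}{96017}$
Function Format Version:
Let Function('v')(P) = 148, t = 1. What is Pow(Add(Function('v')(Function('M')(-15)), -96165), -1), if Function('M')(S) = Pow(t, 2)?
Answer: Rational(-1, 96017) ≈ -1.0415e-5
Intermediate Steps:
Function('M')(S) = 1 (Function('M')(S) = Pow(1, 2) = 1)
Pow(Add(Function('v')(Function('M')(-15)), -96165), -1) = Pow(Add(148, -96165), -1) = Pow(-96017, -1) = Rational(-1, 96017)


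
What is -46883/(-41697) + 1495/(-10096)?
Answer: 410993753/420972912 ≈ 0.97630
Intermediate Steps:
-46883/(-41697) + 1495/(-10096) = -46883*(-1/41697) + 1495*(-1/10096) = 46883/41697 - 1495/10096 = 410993753/420972912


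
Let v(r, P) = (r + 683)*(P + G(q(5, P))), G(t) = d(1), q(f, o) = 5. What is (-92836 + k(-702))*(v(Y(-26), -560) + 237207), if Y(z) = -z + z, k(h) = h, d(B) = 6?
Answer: 13205227150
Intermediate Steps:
G(t) = 6
Y(z) = 0
v(r, P) = (6 + P)*(683 + r) (v(r, P) = (r + 683)*(P + 6) = (683 + r)*(6 + P) = (6 + P)*(683 + r))
(-92836 + k(-702))*(v(Y(-26), -560) + 237207) = (-92836 - 702)*((4098 + 6*0 + 683*(-560) - 560*0) + 237207) = -93538*((4098 + 0 - 382480 + 0) + 237207) = -93538*(-378382 + 237207) = -93538*(-141175) = 13205227150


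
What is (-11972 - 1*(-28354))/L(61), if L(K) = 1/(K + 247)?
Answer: 5045656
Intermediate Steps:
L(K) = 1/(247 + K)
(-11972 - 1*(-28354))/L(61) = (-11972 - 1*(-28354))/(1/(247 + 61)) = (-11972 + 28354)/(1/308) = 16382/(1/308) = 16382*308 = 5045656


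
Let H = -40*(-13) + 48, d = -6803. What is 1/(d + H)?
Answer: -1/6235 ≈ -0.00016038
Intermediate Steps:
H = 568 (H = 520 + 48 = 568)
1/(d + H) = 1/(-6803 + 568) = 1/(-6235) = -1/6235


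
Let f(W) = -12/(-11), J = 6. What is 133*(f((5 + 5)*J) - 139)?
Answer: -201761/11 ≈ -18342.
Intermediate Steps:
f(W) = 12/11 (f(W) = -12*(-1/11) = 12/11)
133*(f((5 + 5)*J) - 139) = 133*(12/11 - 139) = 133*(-1517/11) = -201761/11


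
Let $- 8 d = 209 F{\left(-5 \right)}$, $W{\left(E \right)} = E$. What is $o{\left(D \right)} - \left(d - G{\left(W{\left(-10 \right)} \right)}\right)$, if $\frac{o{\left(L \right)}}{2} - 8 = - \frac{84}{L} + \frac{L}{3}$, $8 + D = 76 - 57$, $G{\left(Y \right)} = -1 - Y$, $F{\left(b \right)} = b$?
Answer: $- \frac{29981}{264} \approx -113.56$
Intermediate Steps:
$d = \frac{1045}{8}$ ($d = - \frac{209 \left(-5\right)}{8} = \left(- \frac{1}{8}\right) \left(-1045\right) = \frac{1045}{8} \approx 130.63$)
$D = 11$ ($D = -8 + \left(76 - 57\right) = -8 + 19 = 11$)
$o{\left(L \right)} = 16 - \frac{168}{L} + \frac{2 L}{3}$ ($o{\left(L \right)} = 16 + 2 \left(- \frac{84}{L} + \frac{L}{3}\right) = 16 + \left(- \frac{168}{L} + \frac{2 L}{3}\right) = 16 - \frac{168}{L} + \frac{2 L}{3}$)
$o{\left(D \right)} - \left(d - G{\left(W{\left(-10 \right)} \right)}\right) = \left(16 - \frac{168}{11} + \frac{2}{3} \cdot 11\right) - \left(\frac{1045}{8} - \left(-1 - -10\right)\right) = \left(16 - \frac{168}{11} + \frac{22}{3}\right) - \left(\frac{1045}{8} - \left(-1 + 10\right)\right) = \left(16 - \frac{168}{11} + \frac{22}{3}\right) - \left(\frac{1045}{8} - 9\right) = \frac{266}{33} - \left(\frac{1045}{8} - 9\right) = \frac{266}{33} - \frac{973}{8} = - \frac{29981}{264}$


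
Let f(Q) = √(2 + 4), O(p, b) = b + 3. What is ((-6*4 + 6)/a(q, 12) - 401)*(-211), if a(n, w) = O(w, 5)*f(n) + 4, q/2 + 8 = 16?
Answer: 3890207/46 + 1899*√6/23 ≈ 84772.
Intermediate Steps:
O(p, b) = 3 + b
f(Q) = √6
q = 16 (q = -16 + 2*16 = -16 + 32 = 16)
a(n, w) = 4 + 8*√6 (a(n, w) = (3 + 5)*√6 + 4 = 8*√6 + 4 = 4 + 8*√6)
((-6*4 + 6)/a(q, 12) - 401)*(-211) = ((-6*4 + 6)/(4 + 8*√6) - 401)*(-211) = ((-24 + 6)/(4 + 8*√6) - 401)*(-211) = (-18/(4 + 8*√6) - 401)*(-211) = (-401 - 18/(4 + 8*√6))*(-211) = 84611 + 3798/(4 + 8*√6)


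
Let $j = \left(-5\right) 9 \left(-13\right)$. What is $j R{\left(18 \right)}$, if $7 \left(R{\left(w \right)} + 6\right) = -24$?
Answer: $- \frac{38610}{7} \approx -5515.7$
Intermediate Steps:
$R{\left(w \right)} = - \frac{66}{7}$ ($R{\left(w \right)} = -6 + \frac{1}{7} \left(-24\right) = -6 - \frac{24}{7} = - \frac{66}{7}$)
$j = 585$ ($j = \left(-45\right) \left(-13\right) = 585$)
$j R{\left(18 \right)} = 585 \left(- \frac{66}{7}\right) = - \frac{38610}{7}$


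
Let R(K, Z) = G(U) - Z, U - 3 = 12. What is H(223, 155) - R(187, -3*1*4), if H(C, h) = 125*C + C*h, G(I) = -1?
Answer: 62429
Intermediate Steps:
U = 15 (U = 3 + 12 = 15)
R(K, Z) = -1 - Z
H(223, 155) - R(187, -3*1*4) = 223*(125 + 155) - (-1 - (-3*1)*4) = 223*280 - (-1 - (-3)*4) = 62440 - (-1 - 1*(-12)) = 62440 - (-1 + 12) = 62440 - 1*11 = 62440 - 11 = 62429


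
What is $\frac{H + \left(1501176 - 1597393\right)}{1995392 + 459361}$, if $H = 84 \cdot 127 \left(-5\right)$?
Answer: $- \frac{149557}{2454753} \approx -0.060925$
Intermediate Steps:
$H = -53340$ ($H = 10668 \left(-5\right) = -53340$)
$\frac{H + \left(1501176 - 1597393\right)}{1995392 + 459361} = \frac{-53340 + \left(1501176 - 1597393\right)}{1995392 + 459361} = \frac{-53340 + \left(1501176 - 1597393\right)}{2454753} = \left(-53340 - 96217\right) \frac{1}{2454753} = \left(-149557\right) \frac{1}{2454753} = - \frac{149557}{2454753}$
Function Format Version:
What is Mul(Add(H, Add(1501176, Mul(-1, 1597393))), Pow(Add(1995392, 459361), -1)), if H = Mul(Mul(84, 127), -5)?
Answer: Rational(-149557, 2454753) ≈ -0.060925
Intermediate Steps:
H = -53340 (H = Mul(10668, -5) = -53340)
Mul(Add(H, Add(1501176, Mul(-1, 1597393))), Pow(Add(1995392, 459361), -1)) = Mul(Add(-53340, Add(1501176, Mul(-1, 1597393))), Pow(Add(1995392, 459361), -1)) = Mul(Add(-53340, Add(1501176, -1597393)), Pow(2454753, -1)) = Mul(Add(-53340, -96217), Rational(1, 2454753)) = Mul(-149557, Rational(1, 2454753)) = Rational(-149557, 2454753)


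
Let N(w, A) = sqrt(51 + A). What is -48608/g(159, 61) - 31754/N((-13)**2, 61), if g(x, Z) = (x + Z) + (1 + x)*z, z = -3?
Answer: 12152/65 - 15877*sqrt(7)/14 ≈ -2813.5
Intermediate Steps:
g(x, Z) = -3 + Z - 2*x (g(x, Z) = (x + Z) + (1 + x)*(-3) = (Z + x) + (-3 - 3*x) = -3 + Z - 2*x)
-48608/g(159, 61) - 31754/N((-13)**2, 61) = -48608/(-3 + 61 - 2*159) - 31754/sqrt(51 + 61) = -48608/(-3 + 61 - 318) - 31754*sqrt(7)/28 = -48608/(-260) - 31754*sqrt(7)/28 = -48608*(-1/260) - 15877*sqrt(7)/14 = 12152/65 - 15877*sqrt(7)/14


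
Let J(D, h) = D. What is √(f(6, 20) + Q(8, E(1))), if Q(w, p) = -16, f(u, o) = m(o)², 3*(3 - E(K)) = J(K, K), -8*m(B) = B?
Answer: I*√39/2 ≈ 3.1225*I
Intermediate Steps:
m(B) = -B/8
E(K) = 3 - K/3
f(u, o) = o²/64 (f(u, o) = (-o/8)² = o²/64)
√(f(6, 20) + Q(8, E(1))) = √((1/64)*20² - 16) = √((1/64)*400 - 16) = √(25/4 - 16) = √(-39/4) = I*√39/2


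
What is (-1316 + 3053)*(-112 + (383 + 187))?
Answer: 795546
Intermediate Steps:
(-1316 + 3053)*(-112 + (383 + 187)) = 1737*(-112 + 570) = 1737*458 = 795546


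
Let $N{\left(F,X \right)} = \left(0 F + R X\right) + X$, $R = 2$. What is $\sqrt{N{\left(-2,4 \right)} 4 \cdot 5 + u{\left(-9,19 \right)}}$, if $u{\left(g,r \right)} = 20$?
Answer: $2 \sqrt{65} \approx 16.125$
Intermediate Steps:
$N{\left(F,X \right)} = 3 X$ ($N{\left(F,X \right)} = \left(0 F + 2 X\right) + X = \left(0 + 2 X\right) + X = 2 X + X = 3 X$)
$\sqrt{N{\left(-2,4 \right)} 4 \cdot 5 + u{\left(-9,19 \right)}} = \sqrt{3 \cdot 4 \cdot 4 \cdot 5 + 20} = \sqrt{12 \cdot 4 \cdot 5 + 20} = \sqrt{48 \cdot 5 + 20} = \sqrt{240 + 20} = \sqrt{260} = 2 \sqrt{65}$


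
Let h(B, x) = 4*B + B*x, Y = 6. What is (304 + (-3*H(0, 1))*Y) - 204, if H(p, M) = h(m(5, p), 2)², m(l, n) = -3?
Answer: -5732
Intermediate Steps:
H(p, M) = 324 (H(p, M) = (-3*(4 + 2))² = (-3*6)² = (-18)² = 324)
(304 + (-3*H(0, 1))*Y) - 204 = (304 - 3*324*6) - 204 = (304 - 972*6) - 204 = (304 - 5832) - 204 = -5528 - 204 = -5732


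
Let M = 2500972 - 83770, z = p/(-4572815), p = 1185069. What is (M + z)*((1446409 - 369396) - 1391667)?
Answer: -3478001677179732894/4572815 ≈ -7.6058e+11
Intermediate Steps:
z = -1185069/4572815 (z = 1185069/(-4572815) = 1185069*(-1/4572815) = -1185069/4572815 ≈ -0.25916)
M = 2417202
(M + z)*((1446409 - 369396) - 1391667) = (2417202 - 1185069/4572815)*((1446409 - 369396) - 1391667) = 11053416378561*(1077013 - 1391667)/4572815 = (11053416378561/4572815)*(-314654) = -3478001677179732894/4572815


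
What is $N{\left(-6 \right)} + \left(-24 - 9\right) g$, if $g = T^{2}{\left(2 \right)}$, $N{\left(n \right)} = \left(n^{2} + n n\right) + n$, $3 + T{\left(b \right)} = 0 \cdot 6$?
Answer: $-231$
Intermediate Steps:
$T{\left(b \right)} = -3$ ($T{\left(b \right)} = -3 + 0 \cdot 6 = -3 + 0 = -3$)
$N{\left(n \right)} = n + 2 n^{2}$ ($N{\left(n \right)} = \left(n^{2} + n^{2}\right) + n = 2 n^{2} + n = n + 2 n^{2}$)
$g = 9$ ($g = \left(-3\right)^{2} = 9$)
$N{\left(-6 \right)} + \left(-24 - 9\right) g = - 6 \left(1 + 2 \left(-6\right)\right) + \left(-24 - 9\right) 9 = - 6 \left(1 - 12\right) - 297 = \left(-6\right) \left(-11\right) - 297 = 66 - 297 = -231$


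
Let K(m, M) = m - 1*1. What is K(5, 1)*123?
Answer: 492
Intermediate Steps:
K(m, M) = -1 + m (K(m, M) = m - 1 = -1 + m)
K(5, 1)*123 = (-1 + 5)*123 = 4*123 = 492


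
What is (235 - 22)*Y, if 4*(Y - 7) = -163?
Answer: -28755/4 ≈ -7188.8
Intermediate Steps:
Y = -135/4 (Y = 7 + (¼)*(-163) = 7 - 163/4 = -135/4 ≈ -33.750)
(235 - 22)*Y = (235 - 22)*(-135/4) = 213*(-135/4) = -28755/4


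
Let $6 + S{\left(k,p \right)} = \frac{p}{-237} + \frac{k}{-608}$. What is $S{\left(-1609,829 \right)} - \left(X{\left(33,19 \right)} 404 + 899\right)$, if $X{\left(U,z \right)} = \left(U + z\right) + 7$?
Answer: $- \frac{3565201835}{144096} \approx -24742.0$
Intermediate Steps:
$X{\left(U,z \right)} = 7 + U + z$
$S{\left(k,p \right)} = -6 - \frac{p}{237} - \frac{k}{608}$ ($S{\left(k,p \right)} = -6 + \left(\frac{p}{-237} + \frac{k}{-608}\right) = -6 + \left(p \left(- \frac{1}{237}\right) + k \left(- \frac{1}{608}\right)\right) = -6 - \left(\frac{p}{237} + \frac{k}{608}\right) = -6 - \frac{p}{237} - \frac{k}{608}$)
$S{\left(-1609,829 \right)} - \left(X{\left(33,19 \right)} 404 + 899\right) = \left(-6 - \frac{829}{237} - - \frac{1609}{608}\right) - \left(\left(7 + 33 + 19\right) 404 + 899\right) = \left(-6 - \frac{829}{237} + \frac{1609}{608}\right) - \left(59 \cdot 404 + 899\right) = - \frac{987275}{144096} - \left(23836 + 899\right) = - \frac{987275}{144096} - 24735 = - \frac{3565201835}{144096}$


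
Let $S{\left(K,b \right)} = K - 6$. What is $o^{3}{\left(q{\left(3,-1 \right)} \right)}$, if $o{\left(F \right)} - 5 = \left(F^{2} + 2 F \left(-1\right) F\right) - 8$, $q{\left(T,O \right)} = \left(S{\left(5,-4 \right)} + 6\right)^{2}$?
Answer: $-247673152$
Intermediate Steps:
$S{\left(K,b \right)} = -6 + K$ ($S{\left(K,b \right)} = K - 6 = -6 + K$)
$q{\left(T,O \right)} = 25$ ($q{\left(T,O \right)} = \left(\left(-6 + 5\right) + 6\right)^{2} = \left(-1 + 6\right)^{2} = 5^{2} = 25$)
$o{\left(F \right)} = -3 - F^{2}$ ($o{\left(F \right)} = 5 - \left(8 - F^{2} - 2 F \left(-1\right) F\right) = 5 - \left(8 - F^{2} - - 2 F F\right) = 5 + \left(\left(F^{2} - 2 F^{2}\right) - 8\right) = 5 - \left(8 + F^{2}\right) = -3 - F^{2}$)
$o^{3}{\left(q{\left(3,-1 \right)} \right)} = \left(-3 - 25^{2}\right)^{3} = \left(-3 - 625\right)^{3} = \left(-628\right)^{3} = -247673152$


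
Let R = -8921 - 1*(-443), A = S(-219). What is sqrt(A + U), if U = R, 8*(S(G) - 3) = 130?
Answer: I*sqrt(33835)/2 ≈ 91.971*I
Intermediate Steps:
S(G) = 77/4 (S(G) = 3 + (1/8)*130 = 3 + 65/4 = 77/4)
A = 77/4 ≈ 19.250
R = -8478 (R = -8921 + 443 = -8478)
U = -8478
sqrt(A + U) = sqrt(77/4 - 8478) = sqrt(-33835/4) = I*sqrt(33835)/2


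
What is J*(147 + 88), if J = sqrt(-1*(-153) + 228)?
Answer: 235*sqrt(381) ≈ 4587.0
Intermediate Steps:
J = sqrt(381) (J = sqrt(153 + 228) = sqrt(381) ≈ 19.519)
J*(147 + 88) = sqrt(381)*(147 + 88) = sqrt(381)*235 = 235*sqrt(381)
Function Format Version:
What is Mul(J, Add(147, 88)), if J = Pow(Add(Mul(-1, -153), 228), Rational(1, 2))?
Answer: Mul(235, Pow(381, Rational(1, 2))) ≈ 4587.0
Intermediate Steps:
J = Pow(381, Rational(1, 2)) (J = Pow(Add(153, 228), Rational(1, 2)) = Pow(381, Rational(1, 2)) ≈ 19.519)
Mul(J, Add(147, 88)) = Mul(Pow(381, Rational(1, 2)), Add(147, 88)) = Mul(Pow(381, Rational(1, 2)), 235) = Mul(235, Pow(381, Rational(1, 2)))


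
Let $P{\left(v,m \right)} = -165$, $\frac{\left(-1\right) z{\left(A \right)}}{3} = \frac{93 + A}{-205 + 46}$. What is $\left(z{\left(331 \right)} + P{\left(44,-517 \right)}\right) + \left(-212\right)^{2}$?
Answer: $44787$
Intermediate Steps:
$z{\left(A \right)} = \frac{93}{53} + \frac{A}{53}$ ($z{\left(A \right)} = - 3 \frac{93 + A}{-205 + 46} = - 3 \frac{93 + A}{-159} = - 3 \left(93 + A\right) \left(- \frac{1}{159}\right) = - 3 \left(- \frac{31}{53} - \frac{A}{159}\right) = \frac{93}{53} + \frac{A}{53}$)
$\left(z{\left(331 \right)} + P{\left(44,-517 \right)}\right) + \left(-212\right)^{2} = \left(\left(\frac{93}{53} + \frac{1}{53} \cdot 331\right) - 165\right) + \left(-212\right)^{2} = \left(\left(\frac{93}{53} + \frac{331}{53}\right) - 165\right) + 44944 = \left(8 - 165\right) + 44944 = -157 + 44944 = 44787$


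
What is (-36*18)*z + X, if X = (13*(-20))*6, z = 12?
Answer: -9336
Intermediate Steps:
X = -1560 (X = -260*6 = -1560)
(-36*18)*z + X = -36*18*12 - 1560 = -648*12 - 1560 = -7776 - 1560 = -9336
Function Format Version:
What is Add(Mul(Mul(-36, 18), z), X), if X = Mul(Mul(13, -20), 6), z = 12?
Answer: -9336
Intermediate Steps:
X = -1560 (X = Mul(-260, 6) = -1560)
Add(Mul(Mul(-36, 18), z), X) = Add(Mul(Mul(-36, 18), 12), -1560) = Add(Mul(-648, 12), -1560) = Add(-7776, -1560) = -9336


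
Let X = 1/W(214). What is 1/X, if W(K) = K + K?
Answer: 428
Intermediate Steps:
W(K) = 2*K
X = 1/428 (X = 1/(2*214) = 1/428 ≈ 0.0023364)
1/X = 1/(1/428) = 428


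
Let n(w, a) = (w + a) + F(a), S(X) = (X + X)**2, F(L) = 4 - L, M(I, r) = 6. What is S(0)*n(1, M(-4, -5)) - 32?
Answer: -32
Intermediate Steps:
S(X) = 4*X**2 (S(X) = (2*X)**2 = 4*X**2)
n(w, a) = 4 + w (n(w, a) = (w + a) + (4 - a) = (a + w) + (4 - a) = 4 + w)
S(0)*n(1, M(-4, -5)) - 32 = (4*0**2)*(4 + 1) - 32 = (4*0)*5 - 32 = 0*5 - 32 = 0 - 32 = -32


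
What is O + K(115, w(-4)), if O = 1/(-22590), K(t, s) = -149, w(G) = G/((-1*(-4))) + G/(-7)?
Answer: -3365911/22590 ≈ -149.00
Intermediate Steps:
w(G) = 3*G/28 (w(G) = G/4 + G*(-1/7) = G*(1/4) - G/7 = G/4 - G/7 = 3*G/28)
O = -1/22590 ≈ -4.4267e-5
O + K(115, w(-4)) = -1/22590 - 149 = -3365911/22590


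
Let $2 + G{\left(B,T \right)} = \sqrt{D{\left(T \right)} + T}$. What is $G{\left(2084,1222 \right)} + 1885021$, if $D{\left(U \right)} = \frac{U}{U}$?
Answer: $1885019 + \sqrt{1223} \approx 1.8851 \cdot 10^{6}$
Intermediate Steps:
$D{\left(U \right)} = 1$
$G{\left(B,T \right)} = -2 + \sqrt{1 + T}$
$G{\left(2084,1222 \right)} + 1885021 = \left(-2 + \sqrt{1 + 1222}\right) + 1885021 = \left(-2 + \sqrt{1223}\right) + 1885021 = 1885019 + \sqrt{1223}$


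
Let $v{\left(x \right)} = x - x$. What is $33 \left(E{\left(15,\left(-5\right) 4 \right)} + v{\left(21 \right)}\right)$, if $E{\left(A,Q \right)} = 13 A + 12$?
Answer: $6831$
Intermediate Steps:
$E{\left(A,Q \right)} = 12 + 13 A$
$v{\left(x \right)} = 0$
$33 \left(E{\left(15,\left(-5\right) 4 \right)} + v{\left(21 \right)}\right) = 33 \left(\left(12 + 13 \cdot 15\right) + 0\right) = 33 \left(\left(12 + 195\right) + 0\right) = 33 \left(207 + 0\right) = 33 \cdot 207 = 6831$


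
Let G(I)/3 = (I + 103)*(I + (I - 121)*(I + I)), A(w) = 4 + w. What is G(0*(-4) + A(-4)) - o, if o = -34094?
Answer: 34094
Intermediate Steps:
G(I) = 3*(103 + I)*(I + 2*I*(-121 + I)) (G(I) = 3*((I + 103)*(I + (I - 121)*(I + I))) = 3*((103 + I)*(I + (-121 + I)*(2*I))) = 3*((103 + I)*(I + 2*I*(-121 + I))) = 3*(103 + I)*(I + 2*I*(-121 + I)))
G(0*(-4) + A(-4)) - o = 3*(0*(-4) + (4 - 4))*(-24823 - 35*(0*(-4) + (4 - 4)) + 2*(0*(-4) + (4 - 4))²) - 1*(-34094) = 3*(0 + 0)*(-24823 - 35*(0 + 0) + 2*(0 + 0)²) + 34094 = 3*0*(-24823 - 35*0 + 2*0²) + 34094 = 3*0*(-24823 + 0 + 2*0) + 34094 = 3*0*(-24823 + 0 + 0) + 34094 = 3*0*(-24823) + 34094 = 0 + 34094 = 34094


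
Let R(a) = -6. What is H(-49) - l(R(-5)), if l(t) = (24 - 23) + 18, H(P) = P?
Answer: -68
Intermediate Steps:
l(t) = 19 (l(t) = 1 + 18 = 19)
H(-49) - l(R(-5)) = -49 - 1*19 = -49 - 19 = -68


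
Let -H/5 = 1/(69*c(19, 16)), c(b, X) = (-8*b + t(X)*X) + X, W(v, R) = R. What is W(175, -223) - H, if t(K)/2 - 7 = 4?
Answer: -3323587/14904 ≈ -223.00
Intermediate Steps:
t(K) = 22 (t(K) = 14 + 2*4 = 14 + 8 = 22)
c(b, X) = -8*b + 23*X (c(b, X) = (-8*b + 22*X) + X = -8*b + 23*X)
H = -5/14904 (H = -5*1/(69*(-8*19 + 23*16)) = -5*1/(69*(-152 + 368)) = -5/(69*216) = -5/14904 ≈ -0.00033548)
W(175, -223) - H = -223 - 1*(-5/14904) = -223 + 5/14904 = -3323587/14904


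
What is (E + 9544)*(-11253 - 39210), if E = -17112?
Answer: 381903984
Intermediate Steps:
(E + 9544)*(-11253 - 39210) = (-17112 + 9544)*(-11253 - 39210) = -7568*(-50463) = 381903984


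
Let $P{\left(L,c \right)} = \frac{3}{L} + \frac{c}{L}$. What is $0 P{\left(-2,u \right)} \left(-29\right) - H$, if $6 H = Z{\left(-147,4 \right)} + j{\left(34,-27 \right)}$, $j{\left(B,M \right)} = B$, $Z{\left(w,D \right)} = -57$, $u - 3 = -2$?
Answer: $\frac{23}{6} \approx 3.8333$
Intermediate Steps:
$u = 1$ ($u = 3 - 2 = 1$)
$H = - \frac{23}{6}$ ($H = \frac{-57 + 34}{6} = \frac{1}{6} \left(-23\right) = - \frac{23}{6} \approx -3.8333$)
$0 P{\left(-2,u \right)} \left(-29\right) - H = 0 \frac{3 + 1}{-2} \left(-29\right) - - \frac{23}{6} = 0 \left(\left(- \frac{1}{2}\right) 4\right) \left(-29\right) + \frac{23}{6} = 0 \left(-2\right) \left(-29\right) + \frac{23}{6} = 0 \left(-29\right) + \frac{23}{6} = 0 + \frac{23}{6} = \frac{23}{6}$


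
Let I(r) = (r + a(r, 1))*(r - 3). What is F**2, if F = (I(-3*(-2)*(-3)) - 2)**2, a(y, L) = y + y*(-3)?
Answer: 20851360000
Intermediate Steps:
a(y, L) = -2*y (a(y, L) = y - 3*y = -2*y)
I(r) = -r*(-3 + r) (I(r) = (r - 2*r)*(r - 3) = (-r)*(-3 + r) = -r*(-3 + r))
F = 144400 (F = ((-3*(-2)*(-3))*(3 - (-3*(-2))*(-3)) - 2)**2 = ((6*(-3))*(3 - 6*(-3)) - 2)**2 = (-18*(3 - 1*(-18)) - 2)**2 = (-18*(3 + 18) - 2)**2 = (-18*21 - 2)**2 = (-378 - 2)**2 = (-380)**2 = 144400)
F**2 = 144400**2 = 20851360000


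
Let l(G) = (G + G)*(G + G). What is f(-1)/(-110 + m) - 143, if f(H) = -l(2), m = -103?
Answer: -30443/213 ≈ -142.92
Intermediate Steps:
l(G) = 4*G² (l(G) = (2*G)*(2*G) = 4*G²)
f(H) = -16 (f(H) = -4*2² = -4*4 = -1*16 = -16)
f(-1)/(-110 + m) - 143 = -16/(-110 - 103) - 143 = -16/(-213) - 143 = -1/213*(-16) - 143 = 16/213 - 143 = -30443/213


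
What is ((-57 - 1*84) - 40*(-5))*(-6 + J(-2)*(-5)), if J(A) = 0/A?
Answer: -354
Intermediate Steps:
J(A) = 0
((-57 - 1*84) - 40*(-5))*(-6 + J(-2)*(-5)) = ((-57 - 1*84) - 40*(-5))*(-6 + 0*(-5)) = ((-57 - 84) + 200)*(-6 + 0) = (-141 + 200)*(-6) = 59*(-6) = -354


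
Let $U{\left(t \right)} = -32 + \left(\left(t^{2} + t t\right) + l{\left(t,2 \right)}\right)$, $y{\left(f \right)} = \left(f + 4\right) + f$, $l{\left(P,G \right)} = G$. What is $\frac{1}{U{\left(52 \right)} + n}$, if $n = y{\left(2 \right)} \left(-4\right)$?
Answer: $\frac{1}{5346} \approx 0.00018706$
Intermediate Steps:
$y{\left(f \right)} = 4 + 2 f$ ($y{\left(f \right)} = \left(4 + f\right) + f = 4 + 2 f$)
$U{\left(t \right)} = -30 + 2 t^{2}$ ($U{\left(t \right)} = -32 + \left(\left(t^{2} + t t\right) + 2\right) = -32 + \left(\left(t^{2} + t^{2}\right) + 2\right) = -32 + \left(2 t^{2} + 2\right) = -32 + \left(2 + 2 t^{2}\right) = -30 + 2 t^{2}$)
$n = -32$ ($n = \left(4 + 2 \cdot 2\right) \left(-4\right) = \left(4 + 4\right) \left(-4\right) = 8 \left(-4\right) = -32$)
$\frac{1}{U{\left(52 \right)} + n} = \frac{1}{\left(-30 + 2 \cdot 52^{2}\right) - 32} = \frac{1}{\left(-30 + 2 \cdot 2704\right) - 32} = \frac{1}{\left(-30 + 5408\right) - 32} = \frac{1}{5378 - 32} = \frac{1}{5346}$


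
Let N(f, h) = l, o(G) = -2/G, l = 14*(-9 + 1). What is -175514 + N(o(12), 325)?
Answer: -175626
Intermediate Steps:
l = -112 (l = 14*(-8) = -112)
N(f, h) = -112
-175514 + N(o(12), 325) = -175514 - 112 = -175626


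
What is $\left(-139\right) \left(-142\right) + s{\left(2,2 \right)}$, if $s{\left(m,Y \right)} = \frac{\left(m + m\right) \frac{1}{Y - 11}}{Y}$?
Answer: $\frac{177640}{9} \approx 19738.0$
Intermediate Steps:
$s{\left(m,Y \right)} = \frac{2 m}{Y \left(-11 + Y\right)}$ ($s{\left(m,Y \right)} = \frac{2 m \frac{1}{-11 + Y}}{Y} = \frac{2 m}{Y \left(-11 + Y\right)}$)
$\left(-139\right) \left(-142\right) + s{\left(2,2 \right)} = \left(-139\right) \left(-142\right) + 2 \cdot 2 \cdot \frac{1}{2} \frac{1}{-11 + 2} = 19738 + 2 \cdot 2 \cdot \frac{1}{2} \frac{1}{-9} = 19738 + 2 \cdot 2 \cdot \frac{1}{2} \left(- \frac{1}{9}\right) = 19738 - \frac{2}{9} = \frac{177640}{9}$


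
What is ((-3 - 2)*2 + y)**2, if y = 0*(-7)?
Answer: 100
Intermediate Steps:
y = 0
((-3 - 2)*2 + y)**2 = ((-3 - 2)*2 + 0)**2 = (-5*2 + 0)**2 = (-10 + 0)**2 = (-10)**2 = 100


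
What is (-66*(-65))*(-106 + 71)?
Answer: -150150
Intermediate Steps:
(-66*(-65))*(-106 + 71) = 4290*(-35) = -150150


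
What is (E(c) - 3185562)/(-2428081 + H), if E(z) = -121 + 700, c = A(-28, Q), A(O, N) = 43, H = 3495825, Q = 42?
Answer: -3184983/1067744 ≈ -2.9829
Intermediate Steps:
c = 43
E(z) = 579
(E(c) - 3185562)/(-2428081 + H) = (579 - 3185562)/(-2428081 + 3495825) = -3184983/1067744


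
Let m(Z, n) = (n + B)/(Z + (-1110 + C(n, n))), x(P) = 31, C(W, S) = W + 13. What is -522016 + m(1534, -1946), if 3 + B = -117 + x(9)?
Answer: -787720109/1509 ≈ -5.2201e+5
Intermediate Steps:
C(W, S) = 13 + W
B = -89 (B = -3 + (-117 + 31) = -3 - 86 = -89)
m(Z, n) = (-89 + n)/(-1097 + Z + n) (m(Z, n) = (n - 89)/(Z + (-1110 + (13 + n))) = (-89 + n)/(Z + (-1097 + n)) = (-89 + n)/(-1097 + Z + n))
-522016 + m(1534, -1946) = -522016 + (-89 - 1946)/(-1097 + 1534 - 1946) = -522016 - 2035/(-1509) = -522016 - 1/1509*(-2035) = -522016 + 2035/1509 = -787720109/1509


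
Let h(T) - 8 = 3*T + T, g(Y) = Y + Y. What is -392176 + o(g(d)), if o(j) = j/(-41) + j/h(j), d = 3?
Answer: -257267429/656 ≈ -3.9218e+5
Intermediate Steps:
g(Y) = 2*Y
h(T) = 8 + 4*T (h(T) = 8 + (3*T + T) = 8 + 4*T)
o(j) = -j/41 + j/(8 + 4*j) (o(j) = j/(-41) + j/(8 + 4*j) = j*(-1/41) + j/(8 + 4*j) = -j/41 + j/(8 + 4*j))
-392176 + o(g(d)) = -392176 + (2*3)*(33 - 8*3)/(164*(2 + 2*3)) = -392176 + (1/164)*6*(33 - 4*6)/(2 + 6) = -392176 + (1/164)*6*(33 - 24)/8 = -392176 + (1/164)*6*(⅛)*9 = -392176 + 27/656 = -257267429/656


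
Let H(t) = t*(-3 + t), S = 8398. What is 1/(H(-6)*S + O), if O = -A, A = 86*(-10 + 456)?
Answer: 1/415136 ≈ 2.4088e-6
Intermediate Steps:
A = 38356 (A = 86*446 = 38356)
O = -38356 (O = -1*38356 = -38356)
1/(H(-6)*S + O) = 1/(-6*(-3 - 6)*8398 - 38356) = 1/(-6*(-9)*8398 - 38356) = 1/(54*8398 - 38356) = 1/(453492 - 38356) = 1/415136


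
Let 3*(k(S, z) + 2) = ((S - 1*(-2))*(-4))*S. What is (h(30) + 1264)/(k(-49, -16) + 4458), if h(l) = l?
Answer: 1941/2078 ≈ 0.93407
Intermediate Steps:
k(S, z) = -2 + S*(-8 - 4*S)/3 (k(S, z) = -2 + (((S - 1*(-2))*(-4))*S)/3 = -2 + (((S + 2)*(-4))*S)/3 = -2 + (((2 + S)*(-4))*S)/3 = -2 + ((-8 - 4*S)*S)/3 = -2 + (S*(-8 - 4*S))/3 = -2 + S*(-8 - 4*S)/3)
(h(30) + 1264)/(k(-49, -16) + 4458) = (30 + 1264)/((-2 - 8/3*(-49) - 4/3*(-49)²) + 4458) = 1294/((-2 + 392/3 - 4/3*2401) + 4458) = 1294/((-2 + 392/3 - 9604/3) + 4458) = 1294/(-9218/3 + 4458) = 1294/(4156/3) = 1294*(3/4156) = 1941/2078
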